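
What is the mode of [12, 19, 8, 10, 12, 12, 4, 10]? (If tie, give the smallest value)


Count the frequency of each value:
  4 appears 1 time(s)
  8 appears 1 time(s)
  10 appears 2 time(s)
  12 appears 3 time(s)
  19 appears 1 time(s)
Maximum frequency is 3.
Only 12 reaches that frequency, so it is the mode.
Final answer: 12


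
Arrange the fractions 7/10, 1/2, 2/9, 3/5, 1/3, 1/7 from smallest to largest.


Convert to decimal for comparison:
  7/10 = 0.7
  1/2 = 0.5
  2/9 = 0.2222
  3/5 = 0.6
  1/3 = 0.3333
  1/7 = 0.1429
Decimals in increasing order: 0.1429 < 0.2222 < 0.3333 < 0.5 < 0.6 < 0.7
Writing each back as its fraction gives the sorted order.
Final answer: 1/7, 2/9, 1/3, 1/2, 3/5, 7/10


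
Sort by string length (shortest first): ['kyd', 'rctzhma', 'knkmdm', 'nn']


Compute lengths:
  'kyd' has length 3
  'rctzhma' has length 7
  'knkmdm' has length 6
  'nn' has length 2
Lengths in increasing order: 2 < 3 < 6 < 7
Listing the words in that order gives the answer.
Final answer: ['nn', 'kyd', 'knkmdm', 'rctzhma']


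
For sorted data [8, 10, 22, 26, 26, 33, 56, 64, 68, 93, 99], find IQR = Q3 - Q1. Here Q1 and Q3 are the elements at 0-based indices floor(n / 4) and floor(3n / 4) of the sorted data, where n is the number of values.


The data has n = 11 elements.
Q1 index = floor(11 / 4) = floor(2.75) = 2; Q3 index = floor(3 * 11 / 4) = floor(8.25) = 8
Q1 = element at index 2 = 22
Q3 = element at index 8 = 68
IQR = 68 - 22 = 46
Final answer: 46


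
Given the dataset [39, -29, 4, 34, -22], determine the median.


First, sort the list: [-29, -22, 4, 34, 39]
The list has 5 elements (odd count).
The middle index is 2 (0-based), and the element there is 4.
Final answer: 4


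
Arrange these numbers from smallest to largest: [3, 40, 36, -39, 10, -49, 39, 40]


Original list: [3, 40, 36, -39, 10, -49, 39, 40]
Repeatedly take the smallest remaining element:
  Remaining [3, 40, 36, -39, 10, -49, 39, 40] -> smallest is -49
  Remaining [3, 40, 36, -39, 10, 39, 40] -> smallest is -39
  Remaining [3, 40, 36, 10, 39, 40] -> smallest is 3
  Remaining [40, 36, 10, 39, 40] -> smallest is 10
  Remaining [40, 36, 39, 40] -> smallest is 36
  Remaining [40, 39, 40] -> smallest is 39
  Remaining [40, 40] -> smallest is 40
  Remaining [40] -> smallest is 40
Collecting the picks in order gives the sorted list.
Final answer: [-49, -39, 3, 10, 36, 39, 40, 40]


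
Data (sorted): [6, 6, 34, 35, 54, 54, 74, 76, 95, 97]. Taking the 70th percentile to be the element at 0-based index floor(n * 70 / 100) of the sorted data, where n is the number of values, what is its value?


The dataset has n = 10 elements.
Index = floor(10 * 70 / 100) = floor(700 / 100) = floor(7) = 7
Counting from index 0 in the sorted data, the element at index 7 is 76.
Final answer: 76


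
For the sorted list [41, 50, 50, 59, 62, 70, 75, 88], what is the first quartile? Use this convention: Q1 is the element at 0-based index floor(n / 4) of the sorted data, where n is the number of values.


The list has n = 8 elements.
Q1 index = floor(8 / 4) = floor(2) = 2
Counting from index 0 in the sorted data, the element at index 2 is 50.
Final answer: 50


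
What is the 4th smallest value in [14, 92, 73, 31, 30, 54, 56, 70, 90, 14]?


Sort ascending: [14, 14, 30, 31, 54, 56, 70, 73, 90, 92]
The 4th element (1-indexed) is at index 3.
Value = 31
Final answer: 31


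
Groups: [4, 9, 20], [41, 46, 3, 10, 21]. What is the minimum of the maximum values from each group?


Find max of each group:
  Group 1: [4, 9, 20] -> max = 20
  Group 2: [41, 46, 3, 10, 21] -> max = 46
Maxes: [20, 46]
Minimum of maxes = 20
Final answer: 20


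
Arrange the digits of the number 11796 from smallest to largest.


The number 11796 has digits: 1, 1, 7, 9, 6
Sorted: 1, 1, 6, 7, 9
Joining the sorted digits gives the result.
Final answer: 11679


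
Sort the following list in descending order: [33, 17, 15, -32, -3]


Original list: [33, 17, 15, -32, -3]
Repeatedly take the largest remaining element:
  Remaining [33, 17, 15, -32, -3] -> largest is 33
  Remaining [17, 15, -32, -3] -> largest is 17
  Remaining [15, -32, -3] -> largest is 15
  Remaining [-32, -3] -> largest is -3
  Remaining [-32] -> largest is -32
Collecting the picks in order gives the descending list.
Final answer: [33, 17, 15, -3, -32]


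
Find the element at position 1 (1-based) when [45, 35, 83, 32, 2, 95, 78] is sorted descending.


Sort descending: [95, 83, 78, 45, 35, 32, 2]
The 1st element (1-indexed) is at index 0.
Value = 95
Final answer: 95


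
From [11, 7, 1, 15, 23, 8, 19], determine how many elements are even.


Check each element:
  11 is odd
  7 is odd
  1 is odd
  15 is odd
  23 is odd
  8 is even
  19 is odd
Evens: [8]
Count of evens = 1
Final answer: 1


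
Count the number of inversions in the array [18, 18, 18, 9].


For each element, count the later elements that are smaller than it:
  18 (index 0): smaller elements after it = [9] -> 1
  18 (index 1): smaller elements after it = [9] -> 1
  18 (index 2): smaller elements after it = [9] -> 1
Total inversions = 1 + 1 + 1 = 3
Final answer: 3


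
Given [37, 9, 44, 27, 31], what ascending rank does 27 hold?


Sort ascending: [9, 27, 31, 37, 44]
Find 27 in the sorted list.
27 is at position 2 (1-indexed).
Final answer: 2


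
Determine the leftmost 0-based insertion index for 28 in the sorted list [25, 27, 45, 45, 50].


List is sorted: [25, 27, 45, 45, 50]
We need the leftmost position where 28 can be inserted, i.e. the first index whose element is >= 28 (or the end of the list if none is).
Binary search with low=0, high=5 (0-based indices):
  low=0, high=5, mid=2: a[2]=45 >= 28, so high = 2
  low=0, high=2, mid=1: a[1]=27 < 28, so low = 2
Now low = high = 2, so the insertion index is 2.
Final answer: 2


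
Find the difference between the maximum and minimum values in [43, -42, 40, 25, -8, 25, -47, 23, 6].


Maximum value: 43
Minimum value: -47
Range = 43 - (-47) = 90
Final answer: 90


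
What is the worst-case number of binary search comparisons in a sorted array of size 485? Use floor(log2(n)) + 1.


Binary search halves the search space each step.
Maximum comparisons = floor(log2(485)) + 1
log2(485) = 8.9218
floor(log2(485)) = 8, so 8 + 1 = 9
Final answer: 9


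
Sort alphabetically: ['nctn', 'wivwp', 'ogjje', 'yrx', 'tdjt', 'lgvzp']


Compare strings character by character (the first differing letter decides):
  'lgvzp' < 'nctn' since 'l' < 'n' at position 1
  'nctn' < 'ogjje' since 'n' < 'o' at position 1
  'ogjje' < 'tdjt' since 'o' < 't' at position 1
  'tdjt' < 'wivwp' since 't' < 'w' at position 1
  'wivwp' < 'yrx' since 'w' < 'y' at position 1
Chaining these comparisons gives the alphabetical order.
Final answer: ['lgvzp', 'nctn', 'ogjje', 'tdjt', 'wivwp', 'yrx']


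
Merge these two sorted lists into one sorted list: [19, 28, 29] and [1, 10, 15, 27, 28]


List A: [19, 28, 29]
List B: [1, 10, 15, 27, 28]
Repeatedly compare the front elements and take the smaller:
  19 vs 1 -> take 1
  19 vs 10 -> take 10
  19 vs 15 -> take 15
  19 vs 27 -> take 19
  28 vs 27 -> take 27
  28 vs 28 -> take 28
  29 vs 28 -> take 28
  B is exhausted; append the rest of A: [29]
Final answer: [1, 10, 15, 19, 27, 28, 28, 29]


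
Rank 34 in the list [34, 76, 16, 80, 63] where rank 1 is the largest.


Sort descending: [80, 76, 63, 34, 16]
Find 34 in the sorted list.
34 is at position 4.
Final answer: 4


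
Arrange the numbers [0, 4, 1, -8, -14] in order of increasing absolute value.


Compute absolute values:
  |0| = 0
  |4| = 4
  |1| = 1
  |-8| = 8
  |-14| = 14
Absolute values in increasing order: 0 < 1 < 4 < 8 < 14
Listing the original numbers in that order gives the answer.
Final answer: [0, 1, 4, -8, -14]


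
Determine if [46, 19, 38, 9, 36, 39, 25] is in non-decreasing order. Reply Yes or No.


Check consecutive pairs:
  46 <= 19? False
  19 <= 38? True
  38 <= 9? False
  9 <= 36? True
  36 <= 39? True
  39 <= 25? False
3 consecutive pair(s) are out of order, so the list is not sorted.
Final answer: No


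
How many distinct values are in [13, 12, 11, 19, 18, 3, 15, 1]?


List all unique values:
Distinct values: [1, 3, 11, 12, 13, 15, 18, 19]
Count = 8
Final answer: 8


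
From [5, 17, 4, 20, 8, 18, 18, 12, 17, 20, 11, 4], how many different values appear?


List all unique values:
Distinct values: [4, 5, 8, 11, 12, 17, 18, 20]
Count = 8
Final answer: 8


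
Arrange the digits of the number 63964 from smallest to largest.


The number 63964 has digits: 6, 3, 9, 6, 4
Sorted: 3, 4, 6, 6, 9
Joining the sorted digits gives the result.
Final answer: 34669


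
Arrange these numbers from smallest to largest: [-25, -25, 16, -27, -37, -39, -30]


Original list: [-25, -25, 16, -27, -37, -39, -30]
Repeatedly take the smallest remaining element:
  Remaining [-25, -25, 16, -27, -37, -39, -30] -> smallest is -39
  Remaining [-25, -25, 16, -27, -37, -30] -> smallest is -37
  Remaining [-25, -25, 16, -27, -30] -> smallest is -30
  Remaining [-25, -25, 16, -27] -> smallest is -27
  Remaining [-25, -25, 16] -> smallest is -25
  Remaining [-25, 16] -> smallest is -25
  Remaining [16] -> smallest is 16
Collecting the picks in order gives the sorted list.
Final answer: [-39, -37, -30, -27, -25, -25, 16]


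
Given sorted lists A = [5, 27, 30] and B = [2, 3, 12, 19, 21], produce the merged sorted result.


List A: [5, 27, 30]
List B: [2, 3, 12, 19, 21]
Repeatedly compare the front elements and take the smaller:
  5 vs 2 -> take 2
  5 vs 3 -> take 3
  5 vs 12 -> take 5
  27 vs 12 -> take 12
  27 vs 19 -> take 19
  27 vs 21 -> take 21
  B is exhausted; append the rest of A: [27, 30]
Final answer: [2, 3, 5, 12, 19, 21, 27, 30]


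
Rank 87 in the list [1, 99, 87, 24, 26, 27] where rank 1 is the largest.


Sort descending: [99, 87, 27, 26, 24, 1]
Find 87 in the sorted list.
87 is at position 2.
Final answer: 2


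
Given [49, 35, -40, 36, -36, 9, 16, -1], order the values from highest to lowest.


Original list: [49, 35, -40, 36, -36, 9, 16, -1]
Repeatedly take the largest remaining element:
  Remaining [49, 35, -40, 36, -36, 9, 16, -1] -> largest is 49
  Remaining [35, -40, 36, -36, 9, 16, -1] -> largest is 36
  Remaining [35, -40, -36, 9, 16, -1] -> largest is 35
  Remaining [-40, -36, 9, 16, -1] -> largest is 16
  Remaining [-40, -36, 9, -1] -> largest is 9
  Remaining [-40, -36, -1] -> largest is -1
  Remaining [-40, -36] -> largest is -36
  Remaining [-40] -> largest is -40
Collecting the picks in order gives the descending list.
Final answer: [49, 36, 35, 16, 9, -1, -36, -40]


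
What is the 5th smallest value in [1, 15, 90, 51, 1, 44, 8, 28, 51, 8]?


Sort ascending: [1, 1, 8, 8, 15, 28, 44, 51, 51, 90]
The 5th element (1-indexed) is at index 4.
Value = 15
Final answer: 15


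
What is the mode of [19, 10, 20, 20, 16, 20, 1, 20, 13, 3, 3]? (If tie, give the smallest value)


Count the frequency of each value:
  1 appears 1 time(s)
  3 appears 2 time(s)
  10 appears 1 time(s)
  13 appears 1 time(s)
  16 appears 1 time(s)
  19 appears 1 time(s)
  20 appears 4 time(s)
Maximum frequency is 4.
Only 20 reaches that frequency, so it is the mode.
Final answer: 20


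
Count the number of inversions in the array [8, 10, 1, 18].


For each element, count the later elements that are smaller than it:
  8 (index 0): smaller elements after it = [1] -> 1
  10 (index 1): smaller elements after it = [1] -> 1
  1 (index 2): smaller elements after it = [] -> 0
Total inversions = 1 + 1 + 0 = 2
Final answer: 2


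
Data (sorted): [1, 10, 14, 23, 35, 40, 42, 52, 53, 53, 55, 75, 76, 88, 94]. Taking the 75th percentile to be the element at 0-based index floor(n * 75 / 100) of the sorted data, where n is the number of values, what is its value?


The dataset has n = 15 elements.
Index = floor(15 * 75 / 100) = floor(1125 / 100) = floor(11.25) = 11
Counting from index 0 in the sorted data, the element at index 11 is 75.
Final answer: 75


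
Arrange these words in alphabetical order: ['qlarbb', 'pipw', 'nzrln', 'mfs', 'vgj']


Compare strings character by character (the first differing letter decides):
  'mfs' < 'nzrln' since 'm' < 'n' at position 1
  'nzrln' < 'pipw' since 'n' < 'p' at position 1
  'pipw' < 'qlarbb' since 'p' < 'q' at position 1
  'qlarbb' < 'vgj' since 'q' < 'v' at position 1
Chaining these comparisons gives the alphabetical order.
Final answer: ['mfs', 'nzrln', 'pipw', 'qlarbb', 'vgj']


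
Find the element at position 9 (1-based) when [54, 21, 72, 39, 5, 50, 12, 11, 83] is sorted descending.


Sort descending: [83, 72, 54, 50, 39, 21, 12, 11, 5]
The 9th element (1-indexed) is at index 8.
Value = 5
Final answer: 5


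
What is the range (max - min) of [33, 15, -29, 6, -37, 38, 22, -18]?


Maximum value: 38
Minimum value: -37
Range = 38 - (-37) = 75
Final answer: 75


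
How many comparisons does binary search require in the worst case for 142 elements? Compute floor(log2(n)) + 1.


Binary search halves the search space each step.
Maximum comparisons = floor(log2(142)) + 1
log2(142) = 7.1497
floor(log2(142)) = 7, so 7 + 1 = 8
Final answer: 8


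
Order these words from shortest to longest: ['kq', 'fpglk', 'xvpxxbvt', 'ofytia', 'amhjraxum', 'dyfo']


Compute lengths:
  'kq' has length 2
  'fpglk' has length 5
  'xvpxxbvt' has length 8
  'ofytia' has length 6
  'amhjraxum' has length 9
  'dyfo' has length 4
Lengths in increasing order: 2 < 4 < 5 < 6 < 8 < 9
Listing the words in that order gives the answer.
Final answer: ['kq', 'dyfo', 'fpglk', 'ofytia', 'xvpxxbvt', 'amhjraxum']


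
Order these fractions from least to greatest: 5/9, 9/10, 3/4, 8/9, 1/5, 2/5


Convert to decimal for comparison:
  5/9 = 0.5556
  9/10 = 0.9
  3/4 = 0.75
  8/9 = 0.8889
  1/5 = 0.2
  2/5 = 0.4
Decimals in increasing order: 0.2 < 0.4 < 0.5556 < 0.75 < 0.8889 < 0.9
Writing each back as its fraction gives the sorted order.
Final answer: 1/5, 2/5, 5/9, 3/4, 8/9, 9/10


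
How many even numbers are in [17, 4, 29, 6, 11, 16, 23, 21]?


Check each element:
  17 is odd
  4 is even
  29 is odd
  6 is even
  11 is odd
  16 is even
  23 is odd
  21 is odd
Evens: [4, 6, 16]
Count of evens = 3
Final answer: 3


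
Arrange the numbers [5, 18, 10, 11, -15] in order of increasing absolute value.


Compute absolute values:
  |5| = 5
  |18| = 18
  |10| = 10
  |11| = 11
  |-15| = 15
Absolute values in increasing order: 5 < 10 < 11 < 15 < 18
Listing the original numbers in that order gives the answer.
Final answer: [5, 10, 11, -15, 18]


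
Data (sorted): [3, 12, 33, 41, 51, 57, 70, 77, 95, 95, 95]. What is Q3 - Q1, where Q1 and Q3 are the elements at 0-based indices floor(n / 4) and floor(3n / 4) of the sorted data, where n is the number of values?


The data has n = 11 elements.
Q1 index = floor(11 / 4) = floor(2.75) = 2; Q3 index = floor(3 * 11 / 4) = floor(8.25) = 8
Q1 = element at index 2 = 33
Q3 = element at index 8 = 95
IQR = 95 - 33 = 62
Final answer: 62


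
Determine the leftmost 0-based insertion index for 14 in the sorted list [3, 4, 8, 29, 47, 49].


List is sorted: [3, 4, 8, 29, 47, 49]
We need the leftmost position where 14 can be inserted, i.e. the first index whose element is >= 14 (or the end of the list if none is).
Binary search with low=0, high=6 (0-based indices):
  low=0, high=6, mid=3: a[3]=29 >= 14, so high = 3
  low=0, high=3, mid=1: a[1]=4 < 14, so low = 2
  low=2, high=3, mid=2: a[2]=8 < 14, so low = 3
Now low = high = 3, so the insertion index is 3.
Final answer: 3


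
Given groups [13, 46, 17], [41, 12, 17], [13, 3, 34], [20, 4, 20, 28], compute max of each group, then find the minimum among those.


Find max of each group:
  Group 1: [13, 46, 17] -> max = 46
  Group 2: [41, 12, 17] -> max = 41
  Group 3: [13, 3, 34] -> max = 34
  Group 4: [20, 4, 20, 28] -> max = 28
Maxes: [46, 41, 34, 28]
Minimum of maxes = 28
Final answer: 28


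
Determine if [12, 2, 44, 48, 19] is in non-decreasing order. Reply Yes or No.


Check consecutive pairs:
  12 <= 2? False
  2 <= 44? True
  44 <= 48? True
  48 <= 19? False
2 consecutive pair(s) are out of order, so the list is not sorted.
Final answer: No


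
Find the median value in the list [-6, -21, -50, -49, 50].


First, sort the list: [-50, -49, -21, -6, 50]
The list has 5 elements (odd count).
The middle index is 2 (0-based), and the element there is -21.
Final answer: -21


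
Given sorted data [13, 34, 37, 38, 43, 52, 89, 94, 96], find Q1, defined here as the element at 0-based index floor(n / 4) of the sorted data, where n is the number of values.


The list has n = 9 elements.
Q1 index = floor(9 / 4) = floor(2.25) = 2
Counting from index 0 in the sorted data, the element at index 2 is 37.
Final answer: 37


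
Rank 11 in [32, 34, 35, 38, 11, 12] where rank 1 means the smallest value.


Sort ascending: [11, 12, 32, 34, 35, 38]
Find 11 in the sorted list.
11 is at position 1 (1-indexed).
Final answer: 1


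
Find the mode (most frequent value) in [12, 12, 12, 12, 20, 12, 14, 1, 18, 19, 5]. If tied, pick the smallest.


Count the frequency of each value:
  1 appears 1 time(s)
  5 appears 1 time(s)
  12 appears 5 time(s)
  14 appears 1 time(s)
  18 appears 1 time(s)
  19 appears 1 time(s)
  20 appears 1 time(s)
Maximum frequency is 5.
Only 12 reaches that frequency, so it is the mode.
Final answer: 12


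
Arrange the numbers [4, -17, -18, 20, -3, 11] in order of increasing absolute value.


Compute absolute values:
  |4| = 4
  |-17| = 17
  |-18| = 18
  |20| = 20
  |-3| = 3
  |11| = 11
Absolute values in increasing order: 3 < 4 < 11 < 17 < 18 < 20
Listing the original numbers in that order gives the answer.
Final answer: [-3, 4, 11, -17, -18, 20]


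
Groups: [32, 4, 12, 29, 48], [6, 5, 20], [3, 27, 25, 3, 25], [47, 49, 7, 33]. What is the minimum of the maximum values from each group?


Find max of each group:
  Group 1: [32, 4, 12, 29, 48] -> max = 48
  Group 2: [6, 5, 20] -> max = 20
  Group 3: [3, 27, 25, 3, 25] -> max = 27
  Group 4: [47, 49, 7, 33] -> max = 49
Maxes: [48, 20, 27, 49]
Minimum of maxes = 20
Final answer: 20


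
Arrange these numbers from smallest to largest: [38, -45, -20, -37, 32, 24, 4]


Original list: [38, -45, -20, -37, 32, 24, 4]
Repeatedly take the smallest remaining element:
  Remaining [38, -45, -20, -37, 32, 24, 4] -> smallest is -45
  Remaining [38, -20, -37, 32, 24, 4] -> smallest is -37
  Remaining [38, -20, 32, 24, 4] -> smallest is -20
  Remaining [38, 32, 24, 4] -> smallest is 4
  Remaining [38, 32, 24] -> smallest is 24
  Remaining [38, 32] -> smallest is 32
  Remaining [38] -> smallest is 38
Collecting the picks in order gives the sorted list.
Final answer: [-45, -37, -20, 4, 24, 32, 38]


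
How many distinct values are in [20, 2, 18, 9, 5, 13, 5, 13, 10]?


List all unique values:
Distinct values: [2, 5, 9, 10, 13, 18, 20]
Count = 7
Final answer: 7


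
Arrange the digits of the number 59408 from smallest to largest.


The number 59408 has digits: 5, 9, 4, 0, 8
Sorted: 0, 4, 5, 8, 9
Joining the sorted digits gives the result.
Final answer: 04589


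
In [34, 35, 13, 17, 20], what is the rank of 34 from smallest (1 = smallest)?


Sort ascending: [13, 17, 20, 34, 35]
Find 34 in the sorted list.
34 is at position 4 (1-indexed).
Final answer: 4


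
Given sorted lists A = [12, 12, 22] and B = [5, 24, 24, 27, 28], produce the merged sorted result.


List A: [12, 12, 22]
List B: [5, 24, 24, 27, 28]
Repeatedly compare the front elements and take the smaller:
  12 vs 5 -> take 5
  12 vs 24 -> take 12
  12 vs 24 -> take 12
  22 vs 24 -> take 22
  A is exhausted; append the rest of B: [24, 24, 27, 28]
Final answer: [5, 12, 12, 22, 24, 24, 27, 28]


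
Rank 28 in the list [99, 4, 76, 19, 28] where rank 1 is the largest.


Sort descending: [99, 76, 28, 19, 4]
Find 28 in the sorted list.
28 is at position 3.
Final answer: 3


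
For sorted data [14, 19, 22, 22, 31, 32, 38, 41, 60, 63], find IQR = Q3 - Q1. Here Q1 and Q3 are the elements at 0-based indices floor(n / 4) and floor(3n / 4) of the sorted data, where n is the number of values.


The data has n = 10 elements.
Q1 index = floor(10 / 4) = floor(2.5) = 2; Q3 index = floor(3 * 10 / 4) = floor(7.5) = 7
Q1 = element at index 2 = 22
Q3 = element at index 7 = 41
IQR = 41 - 22 = 19
Final answer: 19


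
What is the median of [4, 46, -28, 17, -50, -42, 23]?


First, sort the list: [-50, -42, -28, 4, 17, 23, 46]
The list has 7 elements (odd count).
The middle index is 3 (0-based), and the element there is 4.
Final answer: 4


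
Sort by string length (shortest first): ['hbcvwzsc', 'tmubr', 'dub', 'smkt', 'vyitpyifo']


Compute lengths:
  'hbcvwzsc' has length 8
  'tmubr' has length 5
  'dub' has length 3
  'smkt' has length 4
  'vyitpyifo' has length 9
Lengths in increasing order: 3 < 4 < 5 < 8 < 9
Listing the words in that order gives the answer.
Final answer: ['dub', 'smkt', 'tmubr', 'hbcvwzsc', 'vyitpyifo']


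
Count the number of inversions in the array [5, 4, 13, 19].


For each element, count the later elements that are smaller than it:
  5 (index 0): smaller elements after it = [4] -> 1
  4 (index 1): smaller elements after it = [] -> 0
  13 (index 2): smaller elements after it = [] -> 0
Total inversions = 1 + 0 + 0 = 1
Final answer: 1


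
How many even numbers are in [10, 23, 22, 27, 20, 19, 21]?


Check each element:
  10 is even
  23 is odd
  22 is even
  27 is odd
  20 is even
  19 is odd
  21 is odd
Evens: [10, 22, 20]
Count of evens = 3
Final answer: 3


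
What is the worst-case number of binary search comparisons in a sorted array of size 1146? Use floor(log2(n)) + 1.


Binary search halves the search space each step.
Maximum comparisons = floor(log2(1146)) + 1
log2(1146) = 10.1624
floor(log2(1146)) = 10, so 10 + 1 = 11
Final answer: 11


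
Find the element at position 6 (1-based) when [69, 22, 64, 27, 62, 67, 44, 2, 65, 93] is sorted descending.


Sort descending: [93, 69, 67, 65, 64, 62, 44, 27, 22, 2]
The 6th element (1-indexed) is at index 5.
Value = 62
Final answer: 62


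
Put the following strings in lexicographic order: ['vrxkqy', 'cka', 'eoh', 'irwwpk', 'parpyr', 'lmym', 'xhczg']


Compare strings character by character (the first differing letter decides):
  'cka' < 'eoh' since 'c' < 'e' at position 1
  'eoh' < 'irwwpk' since 'e' < 'i' at position 1
  'irwwpk' < 'lmym' since 'i' < 'l' at position 1
  'lmym' < 'parpyr' since 'l' < 'p' at position 1
  'parpyr' < 'vrxkqy' since 'p' < 'v' at position 1
  'vrxkqy' < 'xhczg' since 'v' < 'x' at position 1
Chaining these comparisons gives the alphabetical order.
Final answer: ['cka', 'eoh', 'irwwpk', 'lmym', 'parpyr', 'vrxkqy', 'xhczg']


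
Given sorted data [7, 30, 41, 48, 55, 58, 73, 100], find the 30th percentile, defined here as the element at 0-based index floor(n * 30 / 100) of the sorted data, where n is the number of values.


The dataset has n = 8 elements.
Index = floor(8 * 30 / 100) = floor(240 / 100) = floor(2.4) = 2
Counting from index 0 in the sorted data, the element at index 2 is 41.
Final answer: 41


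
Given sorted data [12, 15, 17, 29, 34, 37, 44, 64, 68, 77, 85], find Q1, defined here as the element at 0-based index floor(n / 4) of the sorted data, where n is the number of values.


The list has n = 11 elements.
Q1 index = floor(11 / 4) = floor(2.75) = 2
Counting from index 0 in the sorted data, the element at index 2 is 17.
Final answer: 17


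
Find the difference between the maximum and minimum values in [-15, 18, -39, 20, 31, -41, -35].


Maximum value: 31
Minimum value: -41
Range = 31 - (-41) = 72
Final answer: 72


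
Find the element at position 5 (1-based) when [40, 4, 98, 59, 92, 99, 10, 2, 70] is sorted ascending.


Sort ascending: [2, 4, 10, 40, 59, 70, 92, 98, 99]
The 5th element (1-indexed) is at index 4.
Value = 59
Final answer: 59


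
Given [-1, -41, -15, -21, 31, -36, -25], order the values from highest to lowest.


Original list: [-1, -41, -15, -21, 31, -36, -25]
Repeatedly take the largest remaining element:
  Remaining [-1, -41, -15, -21, 31, -36, -25] -> largest is 31
  Remaining [-1, -41, -15, -21, -36, -25] -> largest is -1
  Remaining [-41, -15, -21, -36, -25] -> largest is -15
  Remaining [-41, -21, -36, -25] -> largest is -21
  Remaining [-41, -36, -25] -> largest is -25
  Remaining [-41, -36] -> largest is -36
  Remaining [-41] -> largest is -41
Collecting the picks in order gives the descending list.
Final answer: [31, -1, -15, -21, -25, -36, -41]


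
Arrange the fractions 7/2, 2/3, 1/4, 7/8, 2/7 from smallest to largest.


Convert to decimal for comparison:
  7/2 = 3.5
  2/3 = 0.6667
  1/4 = 0.25
  7/8 = 0.875
  2/7 = 0.2857
Decimals in increasing order: 0.25 < 0.2857 < 0.6667 < 0.875 < 3.5
Writing each back as its fraction gives the sorted order.
Final answer: 1/4, 2/7, 2/3, 7/8, 7/2


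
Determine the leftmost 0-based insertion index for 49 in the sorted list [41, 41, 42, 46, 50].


List is sorted: [41, 41, 42, 46, 50]
We need the leftmost position where 49 can be inserted, i.e. the first index whose element is >= 49 (or the end of the list if none is).
Binary search with low=0, high=5 (0-based indices):
  low=0, high=5, mid=2: a[2]=42 < 49, so low = 3
  low=3, high=5, mid=4: a[4]=50 >= 49, so high = 4
  low=3, high=4, mid=3: a[3]=46 < 49, so low = 4
Now low = high = 4, so the insertion index is 4.
Final answer: 4


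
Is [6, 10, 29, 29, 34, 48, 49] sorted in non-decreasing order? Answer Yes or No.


Check consecutive pairs:
  6 <= 10? True
  10 <= 29? True
  29 <= 29? True
  29 <= 34? True
  34 <= 48? True
  48 <= 49? True
Every consecutive pair is in order, so the list is non-decreasing.
Final answer: Yes


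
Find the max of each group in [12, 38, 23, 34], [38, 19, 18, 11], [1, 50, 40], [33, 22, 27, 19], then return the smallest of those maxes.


Find max of each group:
  Group 1: [12, 38, 23, 34] -> max = 38
  Group 2: [38, 19, 18, 11] -> max = 38
  Group 3: [1, 50, 40] -> max = 50
  Group 4: [33, 22, 27, 19] -> max = 33
Maxes: [38, 38, 50, 33]
Minimum of maxes = 33
Final answer: 33


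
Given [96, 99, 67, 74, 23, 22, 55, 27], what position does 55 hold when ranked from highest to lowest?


Sort descending: [99, 96, 74, 67, 55, 27, 23, 22]
Find 55 in the sorted list.
55 is at position 5.
Final answer: 5


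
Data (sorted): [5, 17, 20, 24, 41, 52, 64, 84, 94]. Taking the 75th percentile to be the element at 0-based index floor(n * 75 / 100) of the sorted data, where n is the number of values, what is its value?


The dataset has n = 9 elements.
Index = floor(9 * 75 / 100) = floor(675 / 100) = floor(6.75) = 6
Counting from index 0 in the sorted data, the element at index 6 is 64.
Final answer: 64


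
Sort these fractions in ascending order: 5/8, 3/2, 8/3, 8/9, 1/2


Convert to decimal for comparison:
  5/8 = 0.625
  3/2 = 1.5
  8/3 = 2.6667
  8/9 = 0.8889
  1/2 = 0.5
Decimals in increasing order: 0.5 < 0.625 < 0.8889 < 1.5 < 2.6667
Writing each back as its fraction gives the sorted order.
Final answer: 1/2, 5/8, 8/9, 3/2, 8/3


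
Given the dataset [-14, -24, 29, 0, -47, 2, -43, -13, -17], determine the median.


First, sort the list: [-47, -43, -24, -17, -14, -13, 0, 2, 29]
The list has 9 elements (odd count).
The middle index is 4 (0-based), and the element there is -14.
Final answer: -14


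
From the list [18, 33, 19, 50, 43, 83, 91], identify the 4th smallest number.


Sort ascending: [18, 19, 33, 43, 50, 83, 91]
The 4th element (1-indexed) is at index 3.
Value = 43
Final answer: 43


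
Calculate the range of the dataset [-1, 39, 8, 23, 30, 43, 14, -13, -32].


Maximum value: 43
Minimum value: -32
Range = 43 - (-32) = 75
Final answer: 75


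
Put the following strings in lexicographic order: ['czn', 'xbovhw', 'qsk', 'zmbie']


Compare strings character by character (the first differing letter decides):
  'czn' < 'qsk' since 'c' < 'q' at position 1
  'qsk' < 'xbovhw' since 'q' < 'x' at position 1
  'xbovhw' < 'zmbie' since 'x' < 'z' at position 1
Chaining these comparisons gives the alphabetical order.
Final answer: ['czn', 'qsk', 'xbovhw', 'zmbie']


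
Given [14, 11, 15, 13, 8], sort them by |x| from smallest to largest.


Compute absolute values:
  |14| = 14
  |11| = 11
  |15| = 15
  |13| = 13
  |8| = 8
Absolute values in increasing order: 8 < 11 < 13 < 14 < 15
Listing the original numbers in that order gives the answer.
Final answer: [8, 11, 13, 14, 15]


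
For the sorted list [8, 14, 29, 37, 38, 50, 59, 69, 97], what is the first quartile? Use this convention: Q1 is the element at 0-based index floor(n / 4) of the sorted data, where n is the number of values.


The list has n = 9 elements.
Q1 index = floor(9 / 4) = floor(2.25) = 2
Counting from index 0 in the sorted data, the element at index 2 is 29.
Final answer: 29


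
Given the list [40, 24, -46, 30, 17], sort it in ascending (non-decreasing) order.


Original list: [40, 24, -46, 30, 17]
Repeatedly take the smallest remaining element:
  Remaining [40, 24, -46, 30, 17] -> smallest is -46
  Remaining [40, 24, 30, 17] -> smallest is 17
  Remaining [40, 24, 30] -> smallest is 24
  Remaining [40, 30] -> smallest is 30
  Remaining [40] -> smallest is 40
Collecting the picks in order gives the sorted list.
Final answer: [-46, 17, 24, 30, 40]


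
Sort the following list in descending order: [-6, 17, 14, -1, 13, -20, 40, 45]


Original list: [-6, 17, 14, -1, 13, -20, 40, 45]
Repeatedly take the largest remaining element:
  Remaining [-6, 17, 14, -1, 13, -20, 40, 45] -> largest is 45
  Remaining [-6, 17, 14, -1, 13, -20, 40] -> largest is 40
  Remaining [-6, 17, 14, -1, 13, -20] -> largest is 17
  Remaining [-6, 14, -1, 13, -20] -> largest is 14
  Remaining [-6, -1, 13, -20] -> largest is 13
  Remaining [-6, -1, -20] -> largest is -1
  Remaining [-6, -20] -> largest is -6
  Remaining [-20] -> largest is -20
Collecting the picks in order gives the descending list.
Final answer: [45, 40, 17, 14, 13, -1, -6, -20]


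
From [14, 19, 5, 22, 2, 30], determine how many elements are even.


Check each element:
  14 is even
  19 is odd
  5 is odd
  22 is even
  2 is even
  30 is even
Evens: [14, 22, 2, 30]
Count of evens = 4
Final answer: 4


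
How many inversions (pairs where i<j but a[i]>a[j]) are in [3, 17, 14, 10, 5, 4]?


For each element, count the later elements that are smaller than it:
  3 (index 0): smaller elements after it = [] -> 0
  17 (index 1): smaller elements after it = [14, 10, 5, 4] -> 4
  14 (index 2): smaller elements after it = [10, 5, 4] -> 3
  10 (index 3): smaller elements after it = [5, 4] -> 2
  5 (index 4): smaller elements after it = [4] -> 1
Total inversions = 0 + 4 + 3 + 2 + 1 = 10
Final answer: 10


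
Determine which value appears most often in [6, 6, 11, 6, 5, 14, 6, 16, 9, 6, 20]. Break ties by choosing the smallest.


Count the frequency of each value:
  5 appears 1 time(s)
  6 appears 5 time(s)
  9 appears 1 time(s)
  11 appears 1 time(s)
  14 appears 1 time(s)
  16 appears 1 time(s)
  20 appears 1 time(s)
Maximum frequency is 5.
Only 6 reaches that frequency, so it is the mode.
Final answer: 6


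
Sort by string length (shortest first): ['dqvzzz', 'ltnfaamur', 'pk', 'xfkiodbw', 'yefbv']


Compute lengths:
  'dqvzzz' has length 6
  'ltnfaamur' has length 9
  'pk' has length 2
  'xfkiodbw' has length 8
  'yefbv' has length 5
Lengths in increasing order: 2 < 5 < 6 < 8 < 9
Listing the words in that order gives the answer.
Final answer: ['pk', 'yefbv', 'dqvzzz', 'xfkiodbw', 'ltnfaamur']


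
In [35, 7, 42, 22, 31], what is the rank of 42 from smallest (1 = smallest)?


Sort ascending: [7, 22, 31, 35, 42]
Find 42 in the sorted list.
42 is at position 5 (1-indexed).
Final answer: 5


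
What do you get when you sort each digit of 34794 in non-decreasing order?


The number 34794 has digits: 3, 4, 7, 9, 4
Sorted: 3, 4, 4, 7, 9
Joining the sorted digits gives the result.
Final answer: 34479


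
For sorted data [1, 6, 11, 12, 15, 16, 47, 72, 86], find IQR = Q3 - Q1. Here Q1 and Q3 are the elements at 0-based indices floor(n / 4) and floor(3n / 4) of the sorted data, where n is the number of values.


The data has n = 9 elements.
Q1 index = floor(9 / 4) = floor(2.25) = 2; Q3 index = floor(3 * 9 / 4) = floor(6.75) = 6
Q1 = element at index 2 = 11
Q3 = element at index 6 = 47
IQR = 47 - 11 = 36
Final answer: 36


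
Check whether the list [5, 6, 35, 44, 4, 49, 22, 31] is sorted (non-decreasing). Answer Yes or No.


Check consecutive pairs:
  5 <= 6? True
  6 <= 35? True
  35 <= 44? True
  44 <= 4? False
  4 <= 49? True
  49 <= 22? False
  22 <= 31? True
2 consecutive pair(s) are out of order, so the list is not sorted.
Final answer: No


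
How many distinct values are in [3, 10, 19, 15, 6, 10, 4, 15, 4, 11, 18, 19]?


List all unique values:
Distinct values: [3, 4, 6, 10, 11, 15, 18, 19]
Count = 8
Final answer: 8


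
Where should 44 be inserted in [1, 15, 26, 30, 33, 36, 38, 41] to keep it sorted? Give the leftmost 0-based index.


List is sorted: [1, 15, 26, 30, 33, 36, 38, 41]
We need the leftmost position where 44 can be inserted, i.e. the first index whose element is >= 44 (or the end of the list if none is).
Binary search with low=0, high=8 (0-based indices):
  low=0, high=8, mid=4: a[4]=33 < 44, so low = 5
  low=5, high=8, mid=6: a[6]=38 < 44, so low = 7
  low=7, high=8, mid=7: a[7]=41 < 44, so low = 8
Now low = high = 8, so the insertion index is 8.
Final answer: 8


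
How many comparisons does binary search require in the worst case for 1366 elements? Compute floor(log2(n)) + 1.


Binary search halves the search space each step.
Maximum comparisons = floor(log2(1366)) + 1
log2(1366) = 10.4157
floor(log2(1366)) = 10, so 10 + 1 = 11
Final answer: 11


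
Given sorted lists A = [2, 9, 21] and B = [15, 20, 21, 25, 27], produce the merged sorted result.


List A: [2, 9, 21]
List B: [15, 20, 21, 25, 27]
Repeatedly compare the front elements and take the smaller:
  2 vs 15 -> take 2
  9 vs 15 -> take 9
  21 vs 15 -> take 15
  21 vs 20 -> take 20
  21 vs 21 -> take 21
  A is exhausted; append the rest of B: [21, 25, 27]
Final answer: [2, 9, 15, 20, 21, 21, 25, 27]


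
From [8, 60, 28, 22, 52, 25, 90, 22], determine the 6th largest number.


Sort descending: [90, 60, 52, 28, 25, 22, 22, 8]
The 6th element (1-indexed) is at index 5.
Value = 22
Final answer: 22


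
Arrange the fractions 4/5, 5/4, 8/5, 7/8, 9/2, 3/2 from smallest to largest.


Convert to decimal for comparison:
  4/5 = 0.8
  5/4 = 1.25
  8/5 = 1.6
  7/8 = 0.875
  9/2 = 4.5
  3/2 = 1.5
Decimals in increasing order: 0.8 < 0.875 < 1.25 < 1.5 < 1.6 < 4.5
Writing each back as its fraction gives the sorted order.
Final answer: 4/5, 7/8, 5/4, 3/2, 8/5, 9/2


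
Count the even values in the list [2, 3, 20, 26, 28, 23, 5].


Check each element:
  2 is even
  3 is odd
  20 is even
  26 is even
  28 is even
  23 is odd
  5 is odd
Evens: [2, 20, 26, 28]
Count of evens = 4
Final answer: 4


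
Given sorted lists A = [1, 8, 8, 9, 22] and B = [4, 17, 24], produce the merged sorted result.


List A: [1, 8, 8, 9, 22]
List B: [4, 17, 24]
Repeatedly compare the front elements and take the smaller:
  1 vs 4 -> take 1
  8 vs 4 -> take 4
  8 vs 17 -> take 8
  8 vs 17 -> take 8
  9 vs 17 -> take 9
  22 vs 17 -> take 17
  22 vs 24 -> take 22
  A is exhausted; append the rest of B: [24]
Final answer: [1, 4, 8, 8, 9, 17, 22, 24]


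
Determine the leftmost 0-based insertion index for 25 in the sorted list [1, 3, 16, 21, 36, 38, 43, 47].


List is sorted: [1, 3, 16, 21, 36, 38, 43, 47]
We need the leftmost position where 25 can be inserted, i.e. the first index whose element is >= 25 (or the end of the list if none is).
Binary search with low=0, high=8 (0-based indices):
  low=0, high=8, mid=4: a[4]=36 >= 25, so high = 4
  low=0, high=4, mid=2: a[2]=16 < 25, so low = 3
  low=3, high=4, mid=3: a[3]=21 < 25, so low = 4
Now low = high = 4, so the insertion index is 4.
Final answer: 4


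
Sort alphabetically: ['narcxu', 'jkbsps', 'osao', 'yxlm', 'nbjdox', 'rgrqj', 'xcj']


Compare strings character by character (the first differing letter decides):
  'jkbsps' < 'narcxu' since 'j' < 'n' at position 1
  'narcxu' < 'nbjdox' since 'a' < 'b' at position 2
  'nbjdox' < 'osao' since 'n' < 'o' at position 1
  'osao' < 'rgrqj' since 'o' < 'r' at position 1
  'rgrqj' < 'xcj' since 'r' < 'x' at position 1
  'xcj' < 'yxlm' since 'x' < 'y' at position 1
Chaining these comparisons gives the alphabetical order.
Final answer: ['jkbsps', 'narcxu', 'nbjdox', 'osao', 'rgrqj', 'xcj', 'yxlm']


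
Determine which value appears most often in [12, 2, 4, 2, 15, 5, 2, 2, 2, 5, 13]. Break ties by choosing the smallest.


Count the frequency of each value:
  2 appears 5 time(s)
  4 appears 1 time(s)
  5 appears 2 time(s)
  12 appears 1 time(s)
  13 appears 1 time(s)
  15 appears 1 time(s)
Maximum frequency is 5.
Only 2 reaches that frequency, so it is the mode.
Final answer: 2


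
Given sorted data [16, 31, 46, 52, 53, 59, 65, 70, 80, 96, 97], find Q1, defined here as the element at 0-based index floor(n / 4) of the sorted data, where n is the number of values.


The list has n = 11 elements.
Q1 index = floor(11 / 4) = floor(2.75) = 2
Counting from index 0 in the sorted data, the element at index 2 is 46.
Final answer: 46


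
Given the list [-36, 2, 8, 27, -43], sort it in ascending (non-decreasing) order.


Original list: [-36, 2, 8, 27, -43]
Repeatedly take the smallest remaining element:
  Remaining [-36, 2, 8, 27, -43] -> smallest is -43
  Remaining [-36, 2, 8, 27] -> smallest is -36
  Remaining [2, 8, 27] -> smallest is 2
  Remaining [8, 27] -> smallest is 8
  Remaining [27] -> smallest is 27
Collecting the picks in order gives the sorted list.
Final answer: [-43, -36, 2, 8, 27]


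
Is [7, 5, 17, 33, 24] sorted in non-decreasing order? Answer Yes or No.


Check consecutive pairs:
  7 <= 5? False
  5 <= 17? True
  17 <= 33? True
  33 <= 24? False
2 consecutive pair(s) are out of order, so the list is not sorted.
Final answer: No


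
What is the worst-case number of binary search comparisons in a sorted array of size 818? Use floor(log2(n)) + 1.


Binary search halves the search space each step.
Maximum comparisons = floor(log2(818)) + 1
log2(818) = 9.676
floor(log2(818)) = 9, so 9 + 1 = 10
Final answer: 10


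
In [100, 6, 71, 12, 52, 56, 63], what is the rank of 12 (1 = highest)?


Sort descending: [100, 71, 63, 56, 52, 12, 6]
Find 12 in the sorted list.
12 is at position 6.
Final answer: 6


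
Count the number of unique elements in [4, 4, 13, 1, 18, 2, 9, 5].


List all unique values:
Distinct values: [1, 2, 4, 5, 9, 13, 18]
Count = 7
Final answer: 7


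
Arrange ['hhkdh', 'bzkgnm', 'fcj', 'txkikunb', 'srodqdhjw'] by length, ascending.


Compute lengths:
  'hhkdh' has length 5
  'bzkgnm' has length 6
  'fcj' has length 3
  'txkikunb' has length 8
  'srodqdhjw' has length 9
Lengths in increasing order: 3 < 5 < 6 < 8 < 9
Listing the words in that order gives the answer.
Final answer: ['fcj', 'hhkdh', 'bzkgnm', 'txkikunb', 'srodqdhjw']


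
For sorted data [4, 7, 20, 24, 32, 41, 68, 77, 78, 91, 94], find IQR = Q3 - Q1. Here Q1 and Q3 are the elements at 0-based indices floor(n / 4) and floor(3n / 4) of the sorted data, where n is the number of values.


The data has n = 11 elements.
Q1 index = floor(11 / 4) = floor(2.75) = 2; Q3 index = floor(3 * 11 / 4) = floor(8.25) = 8
Q1 = element at index 2 = 20
Q3 = element at index 8 = 78
IQR = 78 - 20 = 58
Final answer: 58


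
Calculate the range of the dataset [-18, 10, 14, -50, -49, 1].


Maximum value: 14
Minimum value: -50
Range = 14 - (-50) = 64
Final answer: 64


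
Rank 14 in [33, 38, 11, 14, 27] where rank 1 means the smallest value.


Sort ascending: [11, 14, 27, 33, 38]
Find 14 in the sorted list.
14 is at position 2 (1-indexed).
Final answer: 2
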